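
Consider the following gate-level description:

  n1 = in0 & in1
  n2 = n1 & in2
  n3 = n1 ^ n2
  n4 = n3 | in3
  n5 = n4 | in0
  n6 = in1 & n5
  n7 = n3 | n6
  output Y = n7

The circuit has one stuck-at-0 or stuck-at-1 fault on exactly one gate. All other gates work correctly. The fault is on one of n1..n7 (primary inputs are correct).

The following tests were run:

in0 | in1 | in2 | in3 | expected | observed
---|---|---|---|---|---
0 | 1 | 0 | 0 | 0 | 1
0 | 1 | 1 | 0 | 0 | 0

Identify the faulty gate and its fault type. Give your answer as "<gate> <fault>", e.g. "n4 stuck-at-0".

n1 stuck-at-1

Fault-free values for test 1 (in0=0, in1=1, in2=0, in3=0): n1=0, n2=0, n3=0, n4=0, n5=0, n6=0, n7=0, giving Y=0. Observed 1.
Test 1: faults giving observed 1 are {n1 stuck-at-1, n2 stuck-at-1, n3 stuck-at-1, n4 stuck-at-1, n5 stuck-at-1, n6 stuck-at-1, n7 stuck-at-1}.
Test 2 (in0=0, in1=1, in2=1, in3=0): fault-free n1=0, n2=0, n3=0, n4=0, n5=0, n6=0, n7=0 → 0; observed 0. Eliminates n2 stuck-at-1, n3 stuck-at-1, n4 stuck-at-1, n5 stuck-at-1, n6 stuck-at-1, n7 stuck-at-1.
Only n1 stuck-at-1 is consistent with every test.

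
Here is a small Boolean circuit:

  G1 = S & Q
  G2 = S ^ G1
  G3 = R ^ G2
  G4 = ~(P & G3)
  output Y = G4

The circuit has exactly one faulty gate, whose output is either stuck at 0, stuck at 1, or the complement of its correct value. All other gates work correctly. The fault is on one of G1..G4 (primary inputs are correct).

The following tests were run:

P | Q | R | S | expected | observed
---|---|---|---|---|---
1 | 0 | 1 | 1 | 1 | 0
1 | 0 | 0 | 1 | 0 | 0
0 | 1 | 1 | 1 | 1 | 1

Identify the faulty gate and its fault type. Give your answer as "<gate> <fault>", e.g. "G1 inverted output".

Fault-free values for test 1 (P=1, Q=0, R=1, S=1): G1=0, G2=1, G3=0, G4=1, giving Y=1. Observed 0.
Test 1: faults giving observed 0 are {G1 stuck-at-1, G1 inverted output, G2 stuck-at-0, G2 inverted output, G3 stuck-at-1, G3 inverted output, G4 stuck-at-0, G4 inverted output}.
Test 2 (P=1, Q=0, R=0, S=1): fault-free G1=0, G2=1, G3=1, G4=0 → 0; observed 0. Eliminates G1 stuck-at-1, G1 inverted output, G2 stuck-at-0, G2 inverted output, G3 inverted output, G4 inverted output.
Test 3 (P=0, Q=1, R=1, S=1): fault-free G1=1, G2=0, G3=1, G4=1 → 1; observed 1. Eliminates G4 stuck-at-0.
Only G3 stuck-at-1 is consistent with every test.

G3 stuck-at-1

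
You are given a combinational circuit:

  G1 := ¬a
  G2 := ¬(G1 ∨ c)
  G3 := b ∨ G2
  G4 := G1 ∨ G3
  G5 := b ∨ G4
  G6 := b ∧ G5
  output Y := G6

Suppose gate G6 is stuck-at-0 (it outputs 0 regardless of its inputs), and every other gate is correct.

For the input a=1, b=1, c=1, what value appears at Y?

Propagate with G6 forced: G1=0, G2=0, G3=1, G4=1, G5=1, G6=0 [stuck-at-0].
So Y = 0. (Without the fault it would be 1.)

0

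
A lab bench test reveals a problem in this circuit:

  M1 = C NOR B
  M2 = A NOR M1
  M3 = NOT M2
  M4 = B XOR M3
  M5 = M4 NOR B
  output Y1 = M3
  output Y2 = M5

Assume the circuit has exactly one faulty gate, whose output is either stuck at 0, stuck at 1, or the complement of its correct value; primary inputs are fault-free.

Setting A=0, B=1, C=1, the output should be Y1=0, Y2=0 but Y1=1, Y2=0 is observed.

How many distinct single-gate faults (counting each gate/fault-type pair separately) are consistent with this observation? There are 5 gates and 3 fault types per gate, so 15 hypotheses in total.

6

Fault-free: M1=0, M2=1, M3=0, M4=1, M5=0 → Y1=0, Y2=0. Observed Y1=1, Y2=0.
  M1: stuck-at-1, inverted output ✓; others ✗
  M2: stuck-at-0, inverted output ✓; others ✗
  M3: stuck-at-1, inverted output ✓; others ✗
  M4: none of the 3 fault types match ✗
  M5: none of the 3 fault types match ✗
Consistent faults: {M1 stuck-at-1, M1 inverted output, M2 stuck-at-0, M2 inverted output, M3 stuck-at-1, M3 inverted output} — 6 in all.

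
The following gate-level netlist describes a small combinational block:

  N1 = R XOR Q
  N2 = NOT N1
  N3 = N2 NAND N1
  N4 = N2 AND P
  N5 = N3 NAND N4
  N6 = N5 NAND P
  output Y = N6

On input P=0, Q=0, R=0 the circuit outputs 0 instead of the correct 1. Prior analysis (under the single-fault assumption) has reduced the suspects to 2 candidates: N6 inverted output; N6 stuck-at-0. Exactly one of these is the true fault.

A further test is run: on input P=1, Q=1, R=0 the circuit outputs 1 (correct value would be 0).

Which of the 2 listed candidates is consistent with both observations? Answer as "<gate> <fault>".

N6 inverted output

Evaluate each candidate on input P=1, Q=1, R=0:
  N6 inverted output: N1=1, N2=0, N3=1, N4=0, N5=1, N6=1 [inverted output] → 1 — matches
  N6 stuck-at-0: N1=1, N2=0, N3=1, N4=0, N5=1, N6=0 [stuck-at-0] → 0 — eliminated
Only N6 inverted output reproduces the observed 1.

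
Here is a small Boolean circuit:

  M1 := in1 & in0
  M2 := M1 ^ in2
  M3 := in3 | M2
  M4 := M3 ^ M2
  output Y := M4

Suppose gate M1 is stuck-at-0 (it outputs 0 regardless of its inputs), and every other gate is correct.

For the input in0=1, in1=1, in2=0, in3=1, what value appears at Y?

1

Propagate with M1 forced: M1=0 [stuck-at-0], M2=0, M3=1, M4=1.
So Y = 1. (Without the fault it would be 0.)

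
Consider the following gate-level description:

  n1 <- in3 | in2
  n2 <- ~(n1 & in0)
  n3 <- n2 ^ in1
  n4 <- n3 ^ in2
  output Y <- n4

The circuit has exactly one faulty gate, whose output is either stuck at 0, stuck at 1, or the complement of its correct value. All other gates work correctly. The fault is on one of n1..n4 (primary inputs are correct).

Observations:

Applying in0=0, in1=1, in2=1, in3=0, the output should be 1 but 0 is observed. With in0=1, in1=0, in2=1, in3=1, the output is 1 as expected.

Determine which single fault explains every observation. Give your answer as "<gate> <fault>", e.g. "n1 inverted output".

Fault-free values for test 1 (in0=0, in1=1, in2=1, in3=0): n1=1, n2=1, n3=0, n4=1, giving Y=1. Observed 0.
Test 1: faults giving observed 0 are {n2 stuck-at-0, n2 inverted output, n3 stuck-at-1, n3 inverted output, n4 stuck-at-0, n4 inverted output}.
Test 2 (in0=1, in1=0, in2=1, in3=1): fault-free n1=1, n2=0, n3=0, n4=1 → 1; observed 1. Eliminates n2 inverted output, n3 stuck-at-1, n3 inverted output, n4 stuck-at-0, n4 inverted output.
Only n2 stuck-at-0 is consistent with every test.

n2 stuck-at-0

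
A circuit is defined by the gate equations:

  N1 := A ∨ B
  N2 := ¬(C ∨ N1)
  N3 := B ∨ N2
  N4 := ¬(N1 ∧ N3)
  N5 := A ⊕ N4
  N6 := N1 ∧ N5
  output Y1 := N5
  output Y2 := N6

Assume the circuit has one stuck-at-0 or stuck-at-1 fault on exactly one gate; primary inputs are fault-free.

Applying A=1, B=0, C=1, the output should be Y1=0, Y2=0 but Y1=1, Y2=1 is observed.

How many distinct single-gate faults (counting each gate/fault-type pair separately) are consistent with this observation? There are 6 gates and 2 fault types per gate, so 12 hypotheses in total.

4

Fault-free: N1=1, N2=0, N3=0, N4=1, N5=0, N6=0 → Y1=0, Y2=0. Observed Y1=1, Y2=1.
  N1 stuck-at-0: output Y1=0, Y2=0 ✗
  N1 stuck-at-1: output Y1=0, Y2=0 ✗
  N2 stuck-at-0: output Y1=0, Y2=0 ✗
  N2 stuck-at-1: output Y1=1, Y2=1 ✓
  N3 stuck-at-0: output Y1=0, Y2=0 ✗
  N3 stuck-at-1: output Y1=1, Y2=1 ✓
  N4 stuck-at-0: output Y1=1, Y2=1 ✓
  N4 stuck-at-1: output Y1=0, Y2=0 ✗
  N5 stuck-at-0: output Y1=0, Y2=0 ✗
  N5 stuck-at-1: output Y1=1, Y2=1 ✓
  N6 stuck-at-0: output Y1=0, Y2=0 ✗
  N6 stuck-at-1: output Y1=0, Y2=1 ✗
Consistent faults: {N2 stuck-at-1, N3 stuck-at-1, N4 stuck-at-0, N5 stuck-at-1} — 4 in all.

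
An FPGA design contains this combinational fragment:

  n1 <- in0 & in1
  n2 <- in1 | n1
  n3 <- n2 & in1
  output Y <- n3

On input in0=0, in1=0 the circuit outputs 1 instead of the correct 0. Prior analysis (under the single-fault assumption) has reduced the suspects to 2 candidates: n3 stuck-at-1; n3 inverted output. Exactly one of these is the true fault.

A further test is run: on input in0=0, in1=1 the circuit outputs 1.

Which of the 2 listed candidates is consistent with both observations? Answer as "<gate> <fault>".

n3 stuck-at-1

Evaluate each candidate on input in0=0, in1=1:
  n3 stuck-at-1: n1=0, n2=1, n3=1 [stuck-at-1] → 1 — matches
  n3 inverted output: n1=0, n2=1, n3=0 [inverted output] → 0 — eliminated
Only n3 stuck-at-1 reproduces the observed 1.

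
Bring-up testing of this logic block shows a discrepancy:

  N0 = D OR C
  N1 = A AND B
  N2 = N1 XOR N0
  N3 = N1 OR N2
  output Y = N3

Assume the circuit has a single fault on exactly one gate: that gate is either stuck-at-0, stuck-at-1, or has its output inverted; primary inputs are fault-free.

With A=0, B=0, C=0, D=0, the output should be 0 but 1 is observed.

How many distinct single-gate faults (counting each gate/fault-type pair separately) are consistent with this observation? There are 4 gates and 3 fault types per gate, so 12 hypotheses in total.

8

Fault-free: N0=0, N1=0, N2=0, N3=0 → 0. Observed 1.
  N0 stuck-at-0: output 0 ✗
  N0 stuck-at-1: output 1 ✓
  N0 inverted output: output 1 ✓
  N1 stuck-at-0: output 0 ✗
  N1 stuck-at-1: output 1 ✓
  N1 inverted output: output 1 ✓
  N2 stuck-at-0: output 0 ✗
  N2 stuck-at-1: output 1 ✓
  N2 inverted output: output 1 ✓
  N3 stuck-at-0: output 0 ✗
  N3 stuck-at-1: output 1 ✓
  N3 inverted output: output 1 ✓
Consistent faults: {N0 stuck-at-1, N0 inverted output, N1 stuck-at-1, N1 inverted output, N2 stuck-at-1, N2 inverted output, N3 stuck-at-1, N3 inverted output} — 8 in all.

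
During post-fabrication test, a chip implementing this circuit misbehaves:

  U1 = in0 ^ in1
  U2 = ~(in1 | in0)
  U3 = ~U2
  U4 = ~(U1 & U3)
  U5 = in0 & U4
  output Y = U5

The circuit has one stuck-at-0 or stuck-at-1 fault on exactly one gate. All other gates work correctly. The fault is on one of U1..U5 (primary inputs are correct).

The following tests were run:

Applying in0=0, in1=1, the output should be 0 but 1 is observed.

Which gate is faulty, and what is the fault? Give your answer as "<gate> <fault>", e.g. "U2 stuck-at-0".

U5 stuck-at-1

Fault-free values for test 1 (in0=0, in1=1): U1=1, U2=0, U3=1, U4=0, U5=0, giving Y=0. Observed 1.
Test 1: faults giving observed 1 are {U5 stuck-at-1}.
Only U5 stuck-at-1 is consistent with every test.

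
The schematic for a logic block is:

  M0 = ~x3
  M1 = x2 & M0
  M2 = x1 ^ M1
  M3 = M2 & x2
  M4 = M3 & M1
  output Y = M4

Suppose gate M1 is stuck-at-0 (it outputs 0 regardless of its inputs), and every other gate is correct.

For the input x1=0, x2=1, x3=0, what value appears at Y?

Propagate with M1 forced: M0=1, M1=0 [stuck-at-0], M2=0, M3=0, M4=0.
So Y = 0. (Without the fault it would be 1.)

0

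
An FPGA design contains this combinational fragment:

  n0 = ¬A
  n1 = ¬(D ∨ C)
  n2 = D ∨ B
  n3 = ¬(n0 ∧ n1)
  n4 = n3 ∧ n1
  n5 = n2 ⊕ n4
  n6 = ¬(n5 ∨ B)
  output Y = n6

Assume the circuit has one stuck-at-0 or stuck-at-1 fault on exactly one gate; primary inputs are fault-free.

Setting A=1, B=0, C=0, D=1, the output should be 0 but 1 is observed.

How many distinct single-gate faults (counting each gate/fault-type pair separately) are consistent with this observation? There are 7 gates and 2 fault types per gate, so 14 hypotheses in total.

5

Fault-free: n0=0, n1=0, n2=1, n3=1, n4=0, n5=1, n6=0 → 0. Observed 1.
  n0 stuck-at-0: output 0 ✗
  n0 stuck-at-1: output 0 ✗
  n1 stuck-at-0: output 0 ✗
  n1 stuck-at-1: output 1 ✓
  n2 stuck-at-0: output 1 ✓
  n2 stuck-at-1: output 0 ✗
  n3 stuck-at-0: output 0 ✗
  n3 stuck-at-1: output 0 ✗
  n4 stuck-at-0: output 0 ✗
  n4 stuck-at-1: output 1 ✓
  n5 stuck-at-0: output 1 ✓
  n5 stuck-at-1: output 0 ✗
  n6 stuck-at-0: output 0 ✗
  n6 stuck-at-1: output 1 ✓
Consistent faults: {n1 stuck-at-1, n2 stuck-at-0, n4 stuck-at-1, n5 stuck-at-0, n6 stuck-at-1} — 5 in all.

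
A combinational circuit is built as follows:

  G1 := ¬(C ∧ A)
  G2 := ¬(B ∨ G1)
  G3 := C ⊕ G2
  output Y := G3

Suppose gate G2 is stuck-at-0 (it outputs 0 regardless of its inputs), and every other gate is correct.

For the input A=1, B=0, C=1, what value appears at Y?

Propagate with G2 forced: G1=0, G2=0 [stuck-at-0], G3=1.
So Y = 1. (Without the fault it would be 0.)

1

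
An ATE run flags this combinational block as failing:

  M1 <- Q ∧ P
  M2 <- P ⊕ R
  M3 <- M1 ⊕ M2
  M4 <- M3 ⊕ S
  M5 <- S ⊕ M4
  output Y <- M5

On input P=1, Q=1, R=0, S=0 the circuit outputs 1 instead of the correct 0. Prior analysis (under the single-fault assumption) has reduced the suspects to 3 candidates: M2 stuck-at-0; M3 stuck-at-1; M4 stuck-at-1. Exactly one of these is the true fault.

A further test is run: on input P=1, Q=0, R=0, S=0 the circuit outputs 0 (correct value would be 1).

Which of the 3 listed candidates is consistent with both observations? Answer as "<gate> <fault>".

Evaluate each candidate on input P=1, Q=0, R=0, S=0:
  M2 stuck-at-0: M1=0, M2=0 [stuck-at-0], M3=0, M4=0, M5=0 → 0 — matches
  M3 stuck-at-1: M1=0, M2=1, M3=1 [stuck-at-1], M4=1, M5=1 → 1 — eliminated
  M4 stuck-at-1: M1=0, M2=1, M3=1, M4=1 [stuck-at-1], M5=1 → 1 — eliminated
Only M2 stuck-at-0 reproduces the observed 0.

M2 stuck-at-0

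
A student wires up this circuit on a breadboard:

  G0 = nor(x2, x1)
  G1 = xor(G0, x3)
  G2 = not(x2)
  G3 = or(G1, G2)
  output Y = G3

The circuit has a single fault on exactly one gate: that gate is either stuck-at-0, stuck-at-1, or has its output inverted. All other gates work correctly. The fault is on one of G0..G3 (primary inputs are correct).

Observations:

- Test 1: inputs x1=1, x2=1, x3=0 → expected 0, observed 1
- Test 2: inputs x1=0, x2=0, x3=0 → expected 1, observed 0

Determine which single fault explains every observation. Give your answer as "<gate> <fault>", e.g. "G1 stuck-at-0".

G3 inverted output

Fault-free values for test 1 (x1=1, x2=1, x3=0): G0=0, G1=0, G2=0, G3=0, giving Y=0. Observed 1.
Test 1: faults giving observed 1 are {G0 stuck-at-1, G0 inverted output, G1 stuck-at-1, G1 inverted output, G2 stuck-at-1, G2 inverted output, G3 stuck-at-1, G3 inverted output}.
Test 2 (x1=0, x2=0, x3=0): fault-free G0=1, G1=1, G2=1, G3=1 → 1; observed 0. Eliminates G0 stuck-at-1, G0 inverted output, G1 stuck-at-1, G1 inverted output, G2 stuck-at-1, G2 inverted output, G3 stuck-at-1.
Only G3 inverted output is consistent with every test.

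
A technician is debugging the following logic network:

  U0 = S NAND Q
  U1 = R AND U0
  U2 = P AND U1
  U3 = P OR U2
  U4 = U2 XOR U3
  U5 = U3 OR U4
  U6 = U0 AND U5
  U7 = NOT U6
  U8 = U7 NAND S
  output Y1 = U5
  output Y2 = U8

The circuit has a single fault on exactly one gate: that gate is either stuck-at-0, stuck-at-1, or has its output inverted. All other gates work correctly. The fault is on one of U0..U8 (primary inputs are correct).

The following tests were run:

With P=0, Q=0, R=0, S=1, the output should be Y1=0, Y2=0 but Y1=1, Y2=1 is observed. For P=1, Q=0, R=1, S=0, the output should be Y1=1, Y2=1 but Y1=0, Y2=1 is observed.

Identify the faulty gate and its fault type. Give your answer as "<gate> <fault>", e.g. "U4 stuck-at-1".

Fault-free values for test 1 (P=0, Q=0, R=0, S=1): U0=1, U1=0, U2=0, U3=0, U4=0, U5=0, U6=0, U7=1, U8=0, giving Y1=0, Y2=0. Observed Y1=1, Y2=1.
Test 1: faults giving observed Y1=1, Y2=1 are {U2 stuck-at-1, U2 inverted output, U3 stuck-at-1, U3 inverted output, U4 stuck-at-1, U4 inverted output, U5 stuck-at-1, U5 inverted output}.
Test 2 (P=1, Q=0, R=1, S=0): fault-free U0=1, U1=1, U2=1, U3=1, U4=0, U5=1, U6=1, U7=0, U8=1 → Y1=1, Y2=1; observed Y1=0, Y2=1. Eliminates U2 stuck-at-1, U2 inverted output, U3 stuck-at-1, U3 inverted output, U4 stuck-at-1, U4 inverted output, U5 stuck-at-1.
Only U5 inverted output is consistent with every test.

U5 inverted output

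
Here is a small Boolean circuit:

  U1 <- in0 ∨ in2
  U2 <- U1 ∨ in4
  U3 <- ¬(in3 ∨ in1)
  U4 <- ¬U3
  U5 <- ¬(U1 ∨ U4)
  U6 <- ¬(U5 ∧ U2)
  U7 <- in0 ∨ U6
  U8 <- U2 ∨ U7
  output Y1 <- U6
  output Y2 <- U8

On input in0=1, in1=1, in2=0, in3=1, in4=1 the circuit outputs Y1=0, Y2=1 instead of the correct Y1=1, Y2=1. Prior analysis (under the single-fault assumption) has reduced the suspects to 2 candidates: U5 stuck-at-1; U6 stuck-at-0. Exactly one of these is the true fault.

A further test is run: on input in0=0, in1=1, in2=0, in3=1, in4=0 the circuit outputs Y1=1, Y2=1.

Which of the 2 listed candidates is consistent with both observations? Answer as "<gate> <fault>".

U5 stuck-at-1

Evaluate each candidate on input in0=0, in1=1, in2=0, in3=1, in4=0:
  U5 stuck-at-1: U1=0, U2=0, U3=0, U4=1, U5=1 [stuck-at-1], U6=1, U7=1, U8=1 → Y1=1, Y2=1 — matches
  U6 stuck-at-0: U1=0, U2=0, U3=0, U4=1, U5=0, U6=0 [stuck-at-0], U7=0, U8=0 → Y1=0, Y2=0 — eliminated
Only U5 stuck-at-1 reproduces the observed Y1=1, Y2=1.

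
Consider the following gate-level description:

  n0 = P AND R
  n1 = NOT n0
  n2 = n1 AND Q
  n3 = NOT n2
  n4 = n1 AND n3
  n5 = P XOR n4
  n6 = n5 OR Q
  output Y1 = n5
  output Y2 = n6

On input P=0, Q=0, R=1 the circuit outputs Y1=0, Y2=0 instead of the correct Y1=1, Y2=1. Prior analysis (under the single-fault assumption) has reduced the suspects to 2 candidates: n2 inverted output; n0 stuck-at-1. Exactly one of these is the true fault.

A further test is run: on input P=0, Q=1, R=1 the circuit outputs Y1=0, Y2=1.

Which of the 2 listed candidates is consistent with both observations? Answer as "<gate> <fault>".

n0 stuck-at-1

Evaluate each candidate on input P=0, Q=1, R=1:
  n2 inverted output: n0=0, n1=1, n2=0 [inverted output], n3=1, n4=1, n5=1, n6=1 → Y1=1, Y2=1 — eliminated
  n0 stuck-at-1: n0=1 [stuck-at-1], n1=0, n2=0, n3=1, n4=0, n5=0, n6=1 → Y1=0, Y2=1 — matches
Only n0 stuck-at-1 reproduces the observed Y1=0, Y2=1.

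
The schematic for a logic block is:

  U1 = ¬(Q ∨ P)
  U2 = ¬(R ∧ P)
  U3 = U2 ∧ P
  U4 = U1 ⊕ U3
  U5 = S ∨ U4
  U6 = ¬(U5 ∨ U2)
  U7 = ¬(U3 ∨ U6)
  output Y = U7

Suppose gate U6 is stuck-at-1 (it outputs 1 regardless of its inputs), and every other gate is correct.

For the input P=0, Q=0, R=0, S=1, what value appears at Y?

0

Propagate with U6 forced: U1=1, U2=1, U3=0, U4=1, U5=1, U6=1 [stuck-at-1], U7=0.
So Y = 0. (Without the fault it would be 1.)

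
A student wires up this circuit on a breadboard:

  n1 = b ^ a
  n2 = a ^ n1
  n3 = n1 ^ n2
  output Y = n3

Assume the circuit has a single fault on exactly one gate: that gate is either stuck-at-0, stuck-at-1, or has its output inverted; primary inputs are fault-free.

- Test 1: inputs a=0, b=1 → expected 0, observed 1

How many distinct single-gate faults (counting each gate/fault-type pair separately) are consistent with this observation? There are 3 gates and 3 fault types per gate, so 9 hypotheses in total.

Fault-free: n1=1, n2=1, n3=0 → 0. Observed 1.
  n1 stuck-at-0: output 0 ✗
  n1 stuck-at-1: output 0 ✗
  n1 inverted output: output 0 ✗
  n2 stuck-at-0: output 1 ✓
  n2 stuck-at-1: output 0 ✗
  n2 inverted output: output 1 ✓
  n3 stuck-at-0: output 0 ✗
  n3 stuck-at-1: output 1 ✓
  n3 inverted output: output 1 ✓
Consistent faults: {n2 stuck-at-0, n2 inverted output, n3 stuck-at-1, n3 inverted output} — 4 in all.

4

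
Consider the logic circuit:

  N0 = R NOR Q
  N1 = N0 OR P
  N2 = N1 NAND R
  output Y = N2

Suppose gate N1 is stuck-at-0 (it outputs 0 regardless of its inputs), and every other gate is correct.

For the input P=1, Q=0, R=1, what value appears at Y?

1

Propagate with N1 forced: N0=0, N1=0 [stuck-at-0], N2=1.
So Y = 1. (Without the fault it would be 0.)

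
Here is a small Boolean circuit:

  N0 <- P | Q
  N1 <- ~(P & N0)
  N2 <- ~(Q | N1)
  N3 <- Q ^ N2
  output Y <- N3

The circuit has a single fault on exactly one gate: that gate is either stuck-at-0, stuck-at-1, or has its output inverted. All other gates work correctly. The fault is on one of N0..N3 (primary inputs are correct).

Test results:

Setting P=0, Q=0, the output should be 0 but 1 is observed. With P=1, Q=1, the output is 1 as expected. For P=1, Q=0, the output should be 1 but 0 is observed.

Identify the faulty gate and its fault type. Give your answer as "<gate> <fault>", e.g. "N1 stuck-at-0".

Fault-free values for test 1 (P=0, Q=0): N0=0, N1=1, N2=0, N3=0, giving Y=0. Observed 1.
Test 1: faults giving observed 1 are {N1 stuck-at-0, N1 inverted output, N2 stuck-at-1, N2 inverted output, N3 stuck-at-1, N3 inverted output}.
Test 2 (P=1, Q=1): fault-free N0=1, N1=0, N2=0, N3=1 → 1; observed 1. Eliminates N2 stuck-at-1, N2 inverted output, N3 inverted output.
Test 3 (P=1, Q=0): fault-free N0=1, N1=0, N2=1, N3=1 → 1; observed 0. Eliminates N1 stuck-at-0, N3 stuck-at-1.
Only N1 inverted output is consistent with every test.

N1 inverted output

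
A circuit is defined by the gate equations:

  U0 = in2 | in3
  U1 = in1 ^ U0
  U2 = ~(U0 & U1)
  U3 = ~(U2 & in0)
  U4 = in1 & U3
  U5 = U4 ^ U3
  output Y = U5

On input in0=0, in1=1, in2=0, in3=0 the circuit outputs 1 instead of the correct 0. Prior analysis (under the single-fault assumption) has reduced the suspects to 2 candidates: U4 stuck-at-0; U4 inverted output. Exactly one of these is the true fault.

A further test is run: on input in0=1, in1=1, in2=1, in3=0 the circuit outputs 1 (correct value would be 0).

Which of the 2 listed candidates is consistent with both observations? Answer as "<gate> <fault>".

Evaluate each candidate on input in0=1, in1=1, in2=1, in3=0:
  U4 stuck-at-0: U0=1, U1=0, U2=1, U3=0, U4=0 [stuck-at-0], U5=0 → 0 — eliminated
  U4 inverted output: U0=1, U1=0, U2=1, U3=0, U4=1 [inverted output], U5=1 → 1 — matches
Only U4 inverted output reproduces the observed 1.

U4 inverted output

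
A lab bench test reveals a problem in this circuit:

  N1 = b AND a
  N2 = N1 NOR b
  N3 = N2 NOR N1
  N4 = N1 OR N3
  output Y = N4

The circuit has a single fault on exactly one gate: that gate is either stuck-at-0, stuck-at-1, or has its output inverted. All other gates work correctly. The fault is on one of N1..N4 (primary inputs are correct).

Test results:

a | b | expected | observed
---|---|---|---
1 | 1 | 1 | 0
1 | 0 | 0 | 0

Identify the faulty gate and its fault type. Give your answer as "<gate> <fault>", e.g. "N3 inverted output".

Fault-free values for test 1 (a=1, b=1): N1=1, N2=0, N3=0, N4=1, giving Y=1. Observed 0.
Test 1: faults giving observed 0 are {N4 stuck-at-0, N4 inverted output}.
Test 2 (a=1, b=0): fault-free N1=0, N2=1, N3=0, N4=0 → 0; observed 0. Eliminates N4 inverted output.
Only N4 stuck-at-0 is consistent with every test.

N4 stuck-at-0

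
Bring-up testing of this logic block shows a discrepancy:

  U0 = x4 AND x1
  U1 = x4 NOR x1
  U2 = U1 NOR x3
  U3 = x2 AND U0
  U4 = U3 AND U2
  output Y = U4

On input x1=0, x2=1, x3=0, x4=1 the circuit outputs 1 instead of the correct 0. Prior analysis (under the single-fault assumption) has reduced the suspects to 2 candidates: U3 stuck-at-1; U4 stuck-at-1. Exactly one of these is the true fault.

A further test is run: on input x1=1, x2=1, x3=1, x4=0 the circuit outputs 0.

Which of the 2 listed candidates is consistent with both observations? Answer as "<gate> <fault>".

Evaluate each candidate on input x1=1, x2=1, x3=1, x4=0:
  U3 stuck-at-1: U0=0, U1=0, U2=0, U3=1 [stuck-at-1], U4=0 → 0 — matches
  U4 stuck-at-1: U0=0, U1=0, U2=0, U3=0, U4=1 [stuck-at-1] → 1 — eliminated
Only U3 stuck-at-1 reproduces the observed 0.

U3 stuck-at-1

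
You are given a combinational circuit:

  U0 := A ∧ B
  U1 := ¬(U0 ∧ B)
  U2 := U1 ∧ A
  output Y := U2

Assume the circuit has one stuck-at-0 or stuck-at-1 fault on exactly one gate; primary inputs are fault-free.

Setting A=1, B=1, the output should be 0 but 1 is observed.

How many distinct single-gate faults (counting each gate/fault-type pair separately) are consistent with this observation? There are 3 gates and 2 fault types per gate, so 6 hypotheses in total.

Fault-free: U0=1, U1=0, U2=0 → 0. Observed 1.
  U0 stuck-at-0: output 1 ✓
  U0 stuck-at-1: output 0 ✗
  U1 stuck-at-0: output 0 ✗
  U1 stuck-at-1: output 1 ✓
  U2 stuck-at-0: output 0 ✗
  U2 stuck-at-1: output 1 ✓
Consistent faults: {U0 stuck-at-0, U1 stuck-at-1, U2 stuck-at-1} — 3 in all.

3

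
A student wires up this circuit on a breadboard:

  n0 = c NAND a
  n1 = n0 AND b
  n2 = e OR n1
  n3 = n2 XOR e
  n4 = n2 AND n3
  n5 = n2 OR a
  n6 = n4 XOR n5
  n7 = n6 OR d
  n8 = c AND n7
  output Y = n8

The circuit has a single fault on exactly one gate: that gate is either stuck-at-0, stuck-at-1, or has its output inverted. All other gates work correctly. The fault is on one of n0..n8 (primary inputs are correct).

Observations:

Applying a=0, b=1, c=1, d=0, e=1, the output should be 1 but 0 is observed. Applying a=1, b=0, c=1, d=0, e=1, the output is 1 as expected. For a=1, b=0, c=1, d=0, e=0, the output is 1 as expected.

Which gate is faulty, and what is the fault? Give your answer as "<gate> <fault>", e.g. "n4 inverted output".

Fault-free values for test 1 (a=0, b=1, c=1, d=0, e=1): n0=1, n1=1, n2=1, n3=0, n4=0, n5=1, n6=1, n7=1, n8=1, giving Y=1. Observed 0.
Test 1: faults giving observed 0 are {n2 stuck-at-0, n2 inverted output, n3 stuck-at-1, n3 inverted output, n4 stuck-at-1, n4 inverted output, n5 stuck-at-0, n5 inverted output, n6 stuck-at-0, n6 inverted output, n7 stuck-at-0, n7 inverted output, n8 stuck-at-0, n8 inverted output}.
Test 2 (a=1, b=0, c=1, d=0, e=1): fault-free n0=0, n1=0, n2=1, n3=0, n4=0, n5=1, n6=1, n7=1, n8=1 → 1; observed 1. Eliminates n3 stuck-at-1, n3 inverted output, n4 stuck-at-1, n4 inverted output, n5 stuck-at-0, n5 inverted output, n6 stuck-at-0, n6 inverted output, n7 stuck-at-0, n7 inverted output, n8 stuck-at-0, n8 inverted output.
Test 3 (a=1, b=0, c=1, d=0, e=0): fault-free n0=0, n1=0, n2=0, n3=0, n4=0, n5=1, n6=1, n7=1, n8=1 → 1; observed 1. Eliminates n2 inverted output.
Only n2 stuck-at-0 is consistent with every test.

n2 stuck-at-0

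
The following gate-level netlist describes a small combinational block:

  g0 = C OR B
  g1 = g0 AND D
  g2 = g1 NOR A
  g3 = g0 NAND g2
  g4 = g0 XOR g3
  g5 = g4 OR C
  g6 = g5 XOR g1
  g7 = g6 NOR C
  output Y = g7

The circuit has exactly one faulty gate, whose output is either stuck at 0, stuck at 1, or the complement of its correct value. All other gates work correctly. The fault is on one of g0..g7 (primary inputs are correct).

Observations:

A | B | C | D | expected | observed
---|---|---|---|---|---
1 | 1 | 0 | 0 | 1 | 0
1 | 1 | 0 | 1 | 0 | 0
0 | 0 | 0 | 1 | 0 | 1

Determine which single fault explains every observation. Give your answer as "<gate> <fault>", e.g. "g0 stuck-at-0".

g1 stuck-at-1

Fault-free values for test 1 (A=1, B=1, C=0, D=0): g0=1, g1=0, g2=0, g3=1, g4=0, g5=0, g6=0, g7=1, giving Y=1. Observed 0.
Test 1: faults giving observed 0 are {g0 stuck-at-0, g0 inverted output, g1 stuck-at-1, g1 inverted output, g2 stuck-at-1, g2 inverted output, g3 stuck-at-0, g3 inverted output, g4 stuck-at-1, g4 inverted output, g5 stuck-at-1, g5 inverted output, g6 stuck-at-1, g6 inverted output, g7 stuck-at-0, g7 inverted output}.
Test 2 (A=1, B=1, C=0, D=1): fault-free g0=1, g1=1, g2=0, g3=1, g4=0, g5=0, g6=1, g7=0 → 0; observed 0. Eliminates g1 inverted output, g2 stuck-at-1, g2 inverted output, g3 stuck-at-0, g3 inverted output, g4 stuck-at-1, g4 inverted output, g5 stuck-at-1, g5 inverted output, g6 inverted output, g7 inverted output.
Test 3 (A=0, B=0, C=0, D=1): fault-free g0=0, g1=0, g2=1, g3=1, g4=1, g5=1, g6=1, g7=0 → 0; observed 1. Eliminates g0 stuck-at-0, g0 inverted output, g6 stuck-at-1, g7 stuck-at-0.
Only g1 stuck-at-1 is consistent with every test.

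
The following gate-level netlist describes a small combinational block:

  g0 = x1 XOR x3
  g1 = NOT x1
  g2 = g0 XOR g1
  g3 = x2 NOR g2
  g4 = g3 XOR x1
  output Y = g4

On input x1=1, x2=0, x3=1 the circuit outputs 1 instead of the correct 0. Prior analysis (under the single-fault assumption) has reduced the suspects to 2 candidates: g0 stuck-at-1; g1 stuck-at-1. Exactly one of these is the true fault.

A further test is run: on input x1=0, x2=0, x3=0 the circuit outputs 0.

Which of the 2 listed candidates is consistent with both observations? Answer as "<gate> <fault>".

g1 stuck-at-1

Evaluate each candidate on input x1=0, x2=0, x3=0:
  g0 stuck-at-1: g0=1 [stuck-at-1], g1=1, g2=0, g3=1, g4=1 → 1 — eliminated
  g1 stuck-at-1: g0=0, g1=1 [stuck-at-1], g2=1, g3=0, g4=0 → 0 — matches
Only g1 stuck-at-1 reproduces the observed 0.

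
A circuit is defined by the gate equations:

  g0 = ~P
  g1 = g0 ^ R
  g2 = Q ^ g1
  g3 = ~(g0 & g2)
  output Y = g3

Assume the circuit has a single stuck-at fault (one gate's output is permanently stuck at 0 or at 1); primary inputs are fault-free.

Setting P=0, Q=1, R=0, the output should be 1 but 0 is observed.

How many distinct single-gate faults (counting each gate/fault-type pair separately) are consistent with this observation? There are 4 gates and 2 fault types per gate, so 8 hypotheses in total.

3

Fault-free: g0=1, g1=1, g2=0, g3=1 → 1. Observed 0.
  g0 stuck-at-0: output 1 ✗
  g0 stuck-at-1: output 1 ✗
  g1 stuck-at-0: output 0 ✓
  g1 stuck-at-1: output 1 ✗
  g2 stuck-at-0: output 1 ✗
  g2 stuck-at-1: output 0 ✓
  g3 stuck-at-0: output 0 ✓
  g3 stuck-at-1: output 1 ✗
Consistent faults: {g1 stuck-at-0, g2 stuck-at-1, g3 stuck-at-0} — 3 in all.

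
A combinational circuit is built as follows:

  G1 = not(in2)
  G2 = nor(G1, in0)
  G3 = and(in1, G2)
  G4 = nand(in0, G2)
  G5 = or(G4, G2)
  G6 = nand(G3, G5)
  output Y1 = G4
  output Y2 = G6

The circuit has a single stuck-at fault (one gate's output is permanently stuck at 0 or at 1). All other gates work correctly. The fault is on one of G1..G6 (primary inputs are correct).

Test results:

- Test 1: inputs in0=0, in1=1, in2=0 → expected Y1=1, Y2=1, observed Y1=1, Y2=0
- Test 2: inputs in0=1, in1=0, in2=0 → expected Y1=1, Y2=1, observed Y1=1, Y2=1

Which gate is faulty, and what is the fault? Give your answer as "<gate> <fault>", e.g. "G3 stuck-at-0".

Fault-free values for test 1 (in0=0, in1=1, in2=0): G1=1, G2=0, G3=0, G4=1, G5=1, G6=1, giving Y1=1, Y2=1. Observed Y1=1, Y2=0.
Test 1: faults giving observed Y1=1, Y2=0 are {G1 stuck-at-0, G2 stuck-at-1, G3 stuck-at-1, G6 stuck-at-0}.
Test 2 (in0=1, in1=0, in2=0): fault-free G1=1, G2=0, G3=0, G4=1, G5=1, G6=1 → Y1=1, Y2=1; observed Y1=1, Y2=1. Eliminates G2 stuck-at-1, G3 stuck-at-1, G6 stuck-at-0.
Only G1 stuck-at-0 is consistent with every test.

G1 stuck-at-0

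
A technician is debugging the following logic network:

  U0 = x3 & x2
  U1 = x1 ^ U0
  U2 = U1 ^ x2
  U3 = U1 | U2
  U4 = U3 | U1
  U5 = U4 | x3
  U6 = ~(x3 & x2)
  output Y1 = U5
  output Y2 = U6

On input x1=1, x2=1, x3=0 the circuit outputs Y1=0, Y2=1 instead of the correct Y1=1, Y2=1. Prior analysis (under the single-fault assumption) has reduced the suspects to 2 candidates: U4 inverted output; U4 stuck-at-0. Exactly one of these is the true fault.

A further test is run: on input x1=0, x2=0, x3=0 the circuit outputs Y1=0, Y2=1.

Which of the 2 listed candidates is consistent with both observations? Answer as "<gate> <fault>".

Evaluate each candidate on input x1=0, x2=0, x3=0:
  U4 inverted output: U0=0, U1=0, U2=0, U3=0, U4=1 [inverted output], U5=1, U6=1 → Y1=1, Y2=1 — eliminated
  U4 stuck-at-0: U0=0, U1=0, U2=0, U3=0, U4=0 [stuck-at-0], U5=0, U6=1 → Y1=0, Y2=1 — matches
Only U4 stuck-at-0 reproduces the observed Y1=0, Y2=1.

U4 stuck-at-0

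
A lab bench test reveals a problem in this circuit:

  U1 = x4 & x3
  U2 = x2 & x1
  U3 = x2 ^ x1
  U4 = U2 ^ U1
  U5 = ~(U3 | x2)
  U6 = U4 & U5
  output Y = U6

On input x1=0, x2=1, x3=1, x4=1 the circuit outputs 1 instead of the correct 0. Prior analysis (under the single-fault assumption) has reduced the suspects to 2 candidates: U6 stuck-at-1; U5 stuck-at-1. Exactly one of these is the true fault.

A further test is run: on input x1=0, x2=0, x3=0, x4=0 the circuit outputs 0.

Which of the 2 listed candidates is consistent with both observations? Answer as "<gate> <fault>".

Evaluate each candidate on input x1=0, x2=0, x3=0, x4=0:
  U6 stuck-at-1: U1=0, U2=0, U3=0, U4=0, U5=1, U6=1 [stuck-at-1] → 1 — eliminated
  U5 stuck-at-1: U1=0, U2=0, U3=0, U4=0, U5=1 [stuck-at-1], U6=0 → 0 — matches
Only U5 stuck-at-1 reproduces the observed 0.

U5 stuck-at-1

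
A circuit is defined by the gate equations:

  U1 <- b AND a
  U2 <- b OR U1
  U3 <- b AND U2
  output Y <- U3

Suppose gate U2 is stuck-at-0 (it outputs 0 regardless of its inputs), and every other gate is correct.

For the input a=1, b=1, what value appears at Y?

Propagate with U2 forced: U1=1, U2=0 [stuck-at-0], U3=0.
So Y = 0. (Without the fault it would be 1.)

0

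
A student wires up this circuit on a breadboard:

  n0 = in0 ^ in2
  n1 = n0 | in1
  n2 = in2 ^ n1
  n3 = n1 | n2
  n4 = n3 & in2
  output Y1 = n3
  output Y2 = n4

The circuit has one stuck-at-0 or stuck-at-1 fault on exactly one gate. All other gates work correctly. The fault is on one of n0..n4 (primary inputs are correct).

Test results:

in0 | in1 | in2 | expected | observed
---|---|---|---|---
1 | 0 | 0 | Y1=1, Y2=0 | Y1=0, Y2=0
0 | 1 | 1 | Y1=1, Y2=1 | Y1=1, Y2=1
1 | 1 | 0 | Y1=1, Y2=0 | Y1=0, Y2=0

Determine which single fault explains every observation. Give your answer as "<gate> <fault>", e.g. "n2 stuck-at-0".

n1 stuck-at-0

Fault-free values for test 1 (in0=1, in1=0, in2=0): n0=1, n1=1, n2=1, n3=1, n4=0, giving Y1=1, Y2=0. Observed Y1=0, Y2=0.
Test 1: faults giving observed Y1=0, Y2=0 are {n0 stuck-at-0, n1 stuck-at-0, n3 stuck-at-0}.
Test 2 (in0=0, in1=1, in2=1): fault-free n0=1, n1=1, n2=0, n3=1, n4=1 → Y1=1, Y2=1; observed Y1=1, Y2=1. Eliminates n3 stuck-at-0.
Test 3 (in0=1, in1=1, in2=0): fault-free n0=1, n1=1, n2=1, n3=1, n4=0 → Y1=1, Y2=0; observed Y1=0, Y2=0. Eliminates n0 stuck-at-0.
Only n1 stuck-at-0 is consistent with every test.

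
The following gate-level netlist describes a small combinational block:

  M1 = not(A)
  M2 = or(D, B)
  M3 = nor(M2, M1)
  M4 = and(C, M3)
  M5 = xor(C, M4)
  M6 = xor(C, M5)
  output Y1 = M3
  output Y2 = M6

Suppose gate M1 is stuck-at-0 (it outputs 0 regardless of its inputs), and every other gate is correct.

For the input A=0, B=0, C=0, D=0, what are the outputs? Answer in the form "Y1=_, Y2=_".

Propagate with M1 forced: M1=0 [stuck-at-0], M2=0, M3=1, M4=0, M5=0, M6=0.
So the outputs are Y1=1, Y2=0. (Without the fault they would be Y1=0, Y2=0.)

Y1=1, Y2=0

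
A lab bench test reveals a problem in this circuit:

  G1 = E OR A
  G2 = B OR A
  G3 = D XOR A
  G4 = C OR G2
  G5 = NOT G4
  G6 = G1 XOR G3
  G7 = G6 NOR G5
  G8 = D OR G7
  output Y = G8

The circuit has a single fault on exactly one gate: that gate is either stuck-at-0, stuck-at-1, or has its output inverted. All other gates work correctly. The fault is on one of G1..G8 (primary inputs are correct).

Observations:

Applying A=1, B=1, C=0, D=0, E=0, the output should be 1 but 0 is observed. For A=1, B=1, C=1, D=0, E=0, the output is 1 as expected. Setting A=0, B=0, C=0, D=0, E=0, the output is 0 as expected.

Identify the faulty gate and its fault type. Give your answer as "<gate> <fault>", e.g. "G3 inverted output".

Fault-free values for test 1 (A=1, B=1, C=0, D=0, E=0): G1=1, G2=1, G3=1, G4=1, G5=0, G6=0, G7=1, G8=1, giving Y=1. Observed 0.
Test 1: faults giving observed 0 are {G1 stuck-at-0, G1 inverted output, G2 stuck-at-0, G2 inverted output, G3 stuck-at-0, G3 inverted output, G4 stuck-at-0, G4 inverted output, G5 stuck-at-1, G5 inverted output, G6 stuck-at-1, G6 inverted output, G7 stuck-at-0, G7 inverted output, G8 stuck-at-0, G8 inverted output}.
Test 2 (A=1, B=1, C=1, D=0, E=0): fault-free G1=1, G2=1, G3=1, G4=1, G5=0, G6=0, G7=1, G8=1 → 1; observed 1. Eliminates G1 stuck-at-0, G1 inverted output, G3 stuck-at-0, G3 inverted output, G4 stuck-at-0, G4 inverted output, G5 stuck-at-1, G5 inverted output, G6 stuck-at-1, G6 inverted output, G7 stuck-at-0, G7 inverted output, G8 stuck-at-0, G8 inverted output.
Test 3 (A=0, B=0, C=0, D=0, E=0): fault-free G1=0, G2=0, G3=0, G4=0, G5=1, G6=0, G7=0, G8=0 → 0; observed 0. Eliminates G2 inverted output.
Only G2 stuck-at-0 is consistent with every test.

G2 stuck-at-0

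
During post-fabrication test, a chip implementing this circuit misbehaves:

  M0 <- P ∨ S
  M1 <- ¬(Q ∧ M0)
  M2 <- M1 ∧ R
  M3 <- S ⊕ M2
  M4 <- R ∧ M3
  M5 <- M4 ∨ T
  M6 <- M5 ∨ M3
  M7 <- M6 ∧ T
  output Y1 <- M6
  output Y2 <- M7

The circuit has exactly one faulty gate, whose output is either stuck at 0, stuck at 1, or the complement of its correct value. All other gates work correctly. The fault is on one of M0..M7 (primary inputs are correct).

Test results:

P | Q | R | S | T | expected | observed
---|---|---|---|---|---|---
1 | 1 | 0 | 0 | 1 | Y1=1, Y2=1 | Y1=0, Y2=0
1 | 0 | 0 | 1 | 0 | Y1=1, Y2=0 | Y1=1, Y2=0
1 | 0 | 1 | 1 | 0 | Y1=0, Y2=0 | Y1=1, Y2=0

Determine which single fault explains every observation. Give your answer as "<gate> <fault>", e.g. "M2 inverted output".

Fault-free values for test 1 (P=1, Q=1, R=0, S=0, T=1): M0=1, M1=0, M2=0, M3=0, M4=0, M5=1, M6=1, M7=1, giving Y1=1, Y2=1. Observed Y1=0, Y2=0.
Test 1: faults giving observed Y1=0, Y2=0 are {M5 stuck-at-0, M5 inverted output, M6 stuck-at-0, M6 inverted output}.
Test 2 (P=1, Q=0, R=0, S=1, T=0): fault-free M0=1, M1=1, M2=0, M3=1, M4=0, M5=0, M6=1, M7=0 → Y1=1, Y2=0; observed Y1=1, Y2=0. Eliminates M6 stuck-at-0, M6 inverted output.
Test 3 (P=1, Q=0, R=1, S=1, T=0): fault-free M0=1, M1=1, M2=1, M3=0, M4=0, M5=0, M6=0, M7=0 → Y1=0, Y2=0; observed Y1=1, Y2=0. Eliminates M5 stuck-at-0.
Only M5 inverted output is consistent with every test.

M5 inverted output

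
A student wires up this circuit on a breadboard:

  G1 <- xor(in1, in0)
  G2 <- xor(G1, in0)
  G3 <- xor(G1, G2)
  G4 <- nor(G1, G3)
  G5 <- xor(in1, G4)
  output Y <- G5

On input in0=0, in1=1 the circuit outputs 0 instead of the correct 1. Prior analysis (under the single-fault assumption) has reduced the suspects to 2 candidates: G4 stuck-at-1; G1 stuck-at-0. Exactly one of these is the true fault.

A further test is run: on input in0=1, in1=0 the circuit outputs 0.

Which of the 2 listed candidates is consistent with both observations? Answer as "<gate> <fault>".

G1 stuck-at-0

Evaluate each candidate on input in0=1, in1=0:
  G4 stuck-at-1: G1=1, G2=0, G3=1, G4=1 [stuck-at-1], G5=1 → 1 — eliminated
  G1 stuck-at-0: G1=0 [stuck-at-0], G2=1, G3=1, G4=0, G5=0 → 0 — matches
Only G1 stuck-at-0 reproduces the observed 0.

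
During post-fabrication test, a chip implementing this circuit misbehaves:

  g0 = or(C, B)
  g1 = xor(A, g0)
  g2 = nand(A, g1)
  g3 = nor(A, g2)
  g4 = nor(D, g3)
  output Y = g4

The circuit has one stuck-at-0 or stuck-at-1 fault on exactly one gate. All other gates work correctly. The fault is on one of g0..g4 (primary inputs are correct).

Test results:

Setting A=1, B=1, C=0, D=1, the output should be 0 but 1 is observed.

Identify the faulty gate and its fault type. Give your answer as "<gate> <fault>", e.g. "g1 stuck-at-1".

g4 stuck-at-1

Fault-free values for test 1 (A=1, B=1, C=0, D=1): g0=1, g1=0, g2=1, g3=0, g4=0, giving Y=0. Observed 1.
Test 1: faults giving observed 1 are {g4 stuck-at-1}.
Only g4 stuck-at-1 is consistent with every test.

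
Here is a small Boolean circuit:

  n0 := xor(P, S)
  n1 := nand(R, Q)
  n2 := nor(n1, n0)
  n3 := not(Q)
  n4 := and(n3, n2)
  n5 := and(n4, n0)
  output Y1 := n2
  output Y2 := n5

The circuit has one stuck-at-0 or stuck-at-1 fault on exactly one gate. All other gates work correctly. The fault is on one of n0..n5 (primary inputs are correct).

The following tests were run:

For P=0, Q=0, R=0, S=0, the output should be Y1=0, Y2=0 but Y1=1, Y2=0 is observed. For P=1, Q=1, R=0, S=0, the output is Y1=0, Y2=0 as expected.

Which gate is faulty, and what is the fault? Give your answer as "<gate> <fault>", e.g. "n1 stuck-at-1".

n1 stuck-at-0

Fault-free values for test 1 (P=0, Q=0, R=0, S=0): n0=0, n1=1, n2=0, n3=1, n4=0, n5=0, giving Y1=0, Y2=0. Observed Y1=1, Y2=0.
Test 1: faults giving observed Y1=1, Y2=0 are {n1 stuck-at-0, n2 stuck-at-1}.
Test 2 (P=1, Q=1, R=0, S=0): fault-free n0=1, n1=1, n2=0, n3=0, n4=0, n5=0 → Y1=0, Y2=0; observed Y1=0, Y2=0. Eliminates n2 stuck-at-1.
Only n1 stuck-at-0 is consistent with every test.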